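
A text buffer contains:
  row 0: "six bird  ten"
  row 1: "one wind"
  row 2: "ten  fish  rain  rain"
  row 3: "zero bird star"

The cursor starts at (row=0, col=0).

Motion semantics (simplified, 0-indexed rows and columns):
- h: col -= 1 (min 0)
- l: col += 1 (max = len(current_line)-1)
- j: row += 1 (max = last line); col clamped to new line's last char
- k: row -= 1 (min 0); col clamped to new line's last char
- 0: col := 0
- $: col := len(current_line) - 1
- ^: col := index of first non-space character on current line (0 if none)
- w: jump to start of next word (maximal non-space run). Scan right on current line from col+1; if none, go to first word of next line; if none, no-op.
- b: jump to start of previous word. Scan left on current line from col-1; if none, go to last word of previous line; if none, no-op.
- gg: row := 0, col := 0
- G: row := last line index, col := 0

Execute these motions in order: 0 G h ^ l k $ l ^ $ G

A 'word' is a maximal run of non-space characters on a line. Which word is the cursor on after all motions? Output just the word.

Answer: zero

Derivation:
After 1 (0): row=0 col=0 char='s'
After 2 (G): row=3 col=0 char='z'
After 3 (h): row=3 col=0 char='z'
After 4 (^): row=3 col=0 char='z'
After 5 (l): row=3 col=1 char='e'
After 6 (k): row=2 col=1 char='e'
After 7 ($): row=2 col=20 char='n'
After 8 (l): row=2 col=20 char='n'
After 9 (^): row=2 col=0 char='t'
After 10 ($): row=2 col=20 char='n'
After 11 (G): row=3 col=0 char='z'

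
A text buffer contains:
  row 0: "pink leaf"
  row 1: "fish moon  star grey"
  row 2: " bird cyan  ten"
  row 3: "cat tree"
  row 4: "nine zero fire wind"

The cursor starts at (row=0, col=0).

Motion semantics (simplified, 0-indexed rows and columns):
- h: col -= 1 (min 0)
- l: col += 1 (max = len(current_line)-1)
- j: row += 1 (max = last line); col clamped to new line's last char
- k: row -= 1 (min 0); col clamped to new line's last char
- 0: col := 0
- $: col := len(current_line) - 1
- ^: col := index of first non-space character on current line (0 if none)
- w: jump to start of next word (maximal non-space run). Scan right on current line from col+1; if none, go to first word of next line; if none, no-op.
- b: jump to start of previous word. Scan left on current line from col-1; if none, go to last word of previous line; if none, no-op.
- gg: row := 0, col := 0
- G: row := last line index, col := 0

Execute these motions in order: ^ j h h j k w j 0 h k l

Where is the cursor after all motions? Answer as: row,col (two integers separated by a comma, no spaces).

After 1 (^): row=0 col=0 char='p'
After 2 (j): row=1 col=0 char='f'
After 3 (h): row=1 col=0 char='f'
After 4 (h): row=1 col=0 char='f'
After 5 (j): row=2 col=0 char='_'
After 6 (k): row=1 col=0 char='f'
After 7 (w): row=1 col=5 char='m'
After 8 (j): row=2 col=5 char='_'
After 9 (0): row=2 col=0 char='_'
After 10 (h): row=2 col=0 char='_'
After 11 (k): row=1 col=0 char='f'
After 12 (l): row=1 col=1 char='i'

Answer: 1,1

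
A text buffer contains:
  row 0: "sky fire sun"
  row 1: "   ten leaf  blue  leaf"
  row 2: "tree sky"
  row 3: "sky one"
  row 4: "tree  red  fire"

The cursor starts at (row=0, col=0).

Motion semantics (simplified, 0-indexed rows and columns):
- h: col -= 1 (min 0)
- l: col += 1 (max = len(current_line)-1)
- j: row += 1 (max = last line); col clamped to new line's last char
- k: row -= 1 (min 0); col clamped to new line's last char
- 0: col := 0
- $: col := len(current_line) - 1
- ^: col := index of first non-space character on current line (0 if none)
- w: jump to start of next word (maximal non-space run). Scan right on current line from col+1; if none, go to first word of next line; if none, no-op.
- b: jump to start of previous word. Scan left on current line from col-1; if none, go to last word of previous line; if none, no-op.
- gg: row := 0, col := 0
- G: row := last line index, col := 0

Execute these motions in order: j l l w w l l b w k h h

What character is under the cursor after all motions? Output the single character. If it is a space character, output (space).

Answer: s

Derivation:
After 1 (j): row=1 col=0 char='_'
After 2 (l): row=1 col=1 char='_'
After 3 (l): row=1 col=2 char='_'
After 4 (w): row=1 col=3 char='t'
After 5 (w): row=1 col=7 char='l'
After 6 (l): row=1 col=8 char='e'
After 7 (l): row=1 col=9 char='a'
After 8 (b): row=1 col=7 char='l'
After 9 (w): row=1 col=13 char='b'
After 10 (k): row=0 col=11 char='n'
After 11 (h): row=0 col=10 char='u'
After 12 (h): row=0 col=9 char='s'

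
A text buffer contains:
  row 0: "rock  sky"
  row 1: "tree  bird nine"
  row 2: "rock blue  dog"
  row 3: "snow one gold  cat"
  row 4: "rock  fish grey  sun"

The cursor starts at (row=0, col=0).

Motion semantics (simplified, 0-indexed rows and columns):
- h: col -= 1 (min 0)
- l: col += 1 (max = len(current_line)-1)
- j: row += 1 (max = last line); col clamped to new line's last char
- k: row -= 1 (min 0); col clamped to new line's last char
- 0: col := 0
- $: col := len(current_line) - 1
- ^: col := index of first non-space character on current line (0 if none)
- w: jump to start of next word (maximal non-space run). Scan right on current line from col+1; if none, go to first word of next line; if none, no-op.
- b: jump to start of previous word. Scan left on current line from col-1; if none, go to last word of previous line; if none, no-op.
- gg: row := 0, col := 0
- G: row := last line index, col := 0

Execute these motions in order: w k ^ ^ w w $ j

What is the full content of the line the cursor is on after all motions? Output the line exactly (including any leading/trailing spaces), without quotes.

Answer: rock blue  dog

Derivation:
After 1 (w): row=0 col=6 char='s'
After 2 (k): row=0 col=6 char='s'
After 3 (^): row=0 col=0 char='r'
After 4 (^): row=0 col=0 char='r'
After 5 (w): row=0 col=6 char='s'
After 6 (w): row=1 col=0 char='t'
After 7 ($): row=1 col=14 char='e'
After 8 (j): row=2 col=13 char='g'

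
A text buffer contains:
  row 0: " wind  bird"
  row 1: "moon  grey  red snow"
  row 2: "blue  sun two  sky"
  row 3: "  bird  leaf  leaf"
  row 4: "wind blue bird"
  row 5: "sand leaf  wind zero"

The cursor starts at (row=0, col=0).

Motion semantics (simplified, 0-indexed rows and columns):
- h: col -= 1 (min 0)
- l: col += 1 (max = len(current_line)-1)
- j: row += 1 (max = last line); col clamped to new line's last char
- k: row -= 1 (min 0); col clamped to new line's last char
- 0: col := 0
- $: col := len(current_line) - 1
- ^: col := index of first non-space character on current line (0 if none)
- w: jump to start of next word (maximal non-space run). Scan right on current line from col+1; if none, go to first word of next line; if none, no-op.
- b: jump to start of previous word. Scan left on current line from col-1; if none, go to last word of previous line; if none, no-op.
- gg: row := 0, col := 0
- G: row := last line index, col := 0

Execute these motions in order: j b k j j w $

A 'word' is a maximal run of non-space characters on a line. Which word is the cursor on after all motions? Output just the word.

Answer: sky

Derivation:
After 1 (j): row=1 col=0 char='m'
After 2 (b): row=0 col=7 char='b'
After 3 (k): row=0 col=7 char='b'
After 4 (j): row=1 col=7 char='r'
After 5 (j): row=2 col=7 char='u'
After 6 (w): row=2 col=10 char='t'
After 7 ($): row=2 col=17 char='y'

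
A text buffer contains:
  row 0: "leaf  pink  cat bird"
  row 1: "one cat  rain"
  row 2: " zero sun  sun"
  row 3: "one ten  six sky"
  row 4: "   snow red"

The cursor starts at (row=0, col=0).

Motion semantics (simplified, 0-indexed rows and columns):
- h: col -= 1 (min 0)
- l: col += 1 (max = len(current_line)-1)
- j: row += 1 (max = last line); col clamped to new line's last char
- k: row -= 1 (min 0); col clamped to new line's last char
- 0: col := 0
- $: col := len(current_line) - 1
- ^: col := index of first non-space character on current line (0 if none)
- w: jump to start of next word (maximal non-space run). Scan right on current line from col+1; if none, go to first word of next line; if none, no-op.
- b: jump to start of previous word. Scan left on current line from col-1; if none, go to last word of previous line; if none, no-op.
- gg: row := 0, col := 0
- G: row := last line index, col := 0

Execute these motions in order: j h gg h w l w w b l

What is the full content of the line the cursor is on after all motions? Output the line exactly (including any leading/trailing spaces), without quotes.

Answer: leaf  pink  cat bird

Derivation:
After 1 (j): row=1 col=0 char='o'
After 2 (h): row=1 col=0 char='o'
After 3 (gg): row=0 col=0 char='l'
After 4 (h): row=0 col=0 char='l'
After 5 (w): row=0 col=6 char='p'
After 6 (l): row=0 col=7 char='i'
After 7 (w): row=0 col=12 char='c'
After 8 (w): row=0 col=16 char='b'
After 9 (b): row=0 col=12 char='c'
After 10 (l): row=0 col=13 char='a'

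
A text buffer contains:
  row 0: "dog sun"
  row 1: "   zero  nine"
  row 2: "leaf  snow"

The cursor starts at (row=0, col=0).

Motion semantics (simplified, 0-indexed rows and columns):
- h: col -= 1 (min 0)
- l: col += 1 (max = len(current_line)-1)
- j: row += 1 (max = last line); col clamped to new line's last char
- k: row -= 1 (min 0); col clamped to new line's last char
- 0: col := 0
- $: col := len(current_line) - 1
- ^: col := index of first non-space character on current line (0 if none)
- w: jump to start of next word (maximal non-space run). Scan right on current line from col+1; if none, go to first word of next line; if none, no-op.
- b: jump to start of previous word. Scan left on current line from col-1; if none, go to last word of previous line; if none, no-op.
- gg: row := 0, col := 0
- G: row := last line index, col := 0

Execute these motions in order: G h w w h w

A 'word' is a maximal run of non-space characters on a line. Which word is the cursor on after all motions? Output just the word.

After 1 (G): row=2 col=0 char='l'
After 2 (h): row=2 col=0 char='l'
After 3 (w): row=2 col=6 char='s'
After 4 (w): row=2 col=6 char='s'
After 5 (h): row=2 col=5 char='_'
After 6 (w): row=2 col=6 char='s'

Answer: snow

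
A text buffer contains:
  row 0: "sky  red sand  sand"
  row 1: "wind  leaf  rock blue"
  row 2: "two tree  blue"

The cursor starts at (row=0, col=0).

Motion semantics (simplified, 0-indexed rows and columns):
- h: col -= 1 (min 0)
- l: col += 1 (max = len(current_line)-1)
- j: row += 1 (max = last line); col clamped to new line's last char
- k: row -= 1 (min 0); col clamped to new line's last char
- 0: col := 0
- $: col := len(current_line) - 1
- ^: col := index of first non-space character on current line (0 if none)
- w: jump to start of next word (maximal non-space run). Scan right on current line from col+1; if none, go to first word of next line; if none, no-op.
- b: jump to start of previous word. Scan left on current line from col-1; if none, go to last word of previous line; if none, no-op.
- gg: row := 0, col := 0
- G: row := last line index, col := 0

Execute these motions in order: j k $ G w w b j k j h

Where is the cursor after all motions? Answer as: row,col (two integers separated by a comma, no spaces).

After 1 (j): row=1 col=0 char='w'
After 2 (k): row=0 col=0 char='s'
After 3 ($): row=0 col=18 char='d'
After 4 (G): row=2 col=0 char='t'
After 5 (w): row=2 col=4 char='t'
After 6 (w): row=2 col=10 char='b'
After 7 (b): row=2 col=4 char='t'
After 8 (j): row=2 col=4 char='t'
After 9 (k): row=1 col=4 char='_'
After 10 (j): row=2 col=4 char='t'
After 11 (h): row=2 col=3 char='_'

Answer: 2,3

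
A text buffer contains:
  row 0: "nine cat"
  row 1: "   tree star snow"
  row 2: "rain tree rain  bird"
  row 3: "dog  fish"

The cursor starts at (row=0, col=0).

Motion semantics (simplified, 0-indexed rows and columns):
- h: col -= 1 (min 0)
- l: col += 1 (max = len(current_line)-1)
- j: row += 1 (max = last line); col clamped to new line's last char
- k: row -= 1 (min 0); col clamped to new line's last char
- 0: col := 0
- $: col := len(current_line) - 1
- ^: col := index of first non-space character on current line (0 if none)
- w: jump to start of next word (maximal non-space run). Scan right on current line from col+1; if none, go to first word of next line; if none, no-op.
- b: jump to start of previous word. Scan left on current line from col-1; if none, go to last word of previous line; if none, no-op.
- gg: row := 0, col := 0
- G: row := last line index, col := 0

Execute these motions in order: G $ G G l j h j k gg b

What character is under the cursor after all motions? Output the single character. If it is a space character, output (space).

Answer: n

Derivation:
After 1 (G): row=3 col=0 char='d'
After 2 ($): row=3 col=8 char='h'
After 3 (G): row=3 col=0 char='d'
After 4 (G): row=3 col=0 char='d'
After 5 (l): row=3 col=1 char='o'
After 6 (j): row=3 col=1 char='o'
After 7 (h): row=3 col=0 char='d'
After 8 (j): row=3 col=0 char='d'
After 9 (k): row=2 col=0 char='r'
After 10 (gg): row=0 col=0 char='n'
After 11 (b): row=0 col=0 char='n'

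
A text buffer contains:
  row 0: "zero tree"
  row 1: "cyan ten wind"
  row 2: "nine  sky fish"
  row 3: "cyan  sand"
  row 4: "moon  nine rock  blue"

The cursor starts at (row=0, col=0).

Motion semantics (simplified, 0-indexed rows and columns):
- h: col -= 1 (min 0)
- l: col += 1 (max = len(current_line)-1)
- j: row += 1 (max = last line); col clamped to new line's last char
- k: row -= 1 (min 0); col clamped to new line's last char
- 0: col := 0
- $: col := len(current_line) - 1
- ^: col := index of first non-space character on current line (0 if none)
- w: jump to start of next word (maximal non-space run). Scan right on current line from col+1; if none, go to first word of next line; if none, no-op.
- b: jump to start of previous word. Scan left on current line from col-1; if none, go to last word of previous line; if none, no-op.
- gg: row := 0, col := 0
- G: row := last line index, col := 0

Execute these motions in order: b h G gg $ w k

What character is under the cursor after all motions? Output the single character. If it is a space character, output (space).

Answer: z

Derivation:
After 1 (b): row=0 col=0 char='z'
After 2 (h): row=0 col=0 char='z'
After 3 (G): row=4 col=0 char='m'
After 4 (gg): row=0 col=0 char='z'
After 5 ($): row=0 col=8 char='e'
After 6 (w): row=1 col=0 char='c'
After 7 (k): row=0 col=0 char='z'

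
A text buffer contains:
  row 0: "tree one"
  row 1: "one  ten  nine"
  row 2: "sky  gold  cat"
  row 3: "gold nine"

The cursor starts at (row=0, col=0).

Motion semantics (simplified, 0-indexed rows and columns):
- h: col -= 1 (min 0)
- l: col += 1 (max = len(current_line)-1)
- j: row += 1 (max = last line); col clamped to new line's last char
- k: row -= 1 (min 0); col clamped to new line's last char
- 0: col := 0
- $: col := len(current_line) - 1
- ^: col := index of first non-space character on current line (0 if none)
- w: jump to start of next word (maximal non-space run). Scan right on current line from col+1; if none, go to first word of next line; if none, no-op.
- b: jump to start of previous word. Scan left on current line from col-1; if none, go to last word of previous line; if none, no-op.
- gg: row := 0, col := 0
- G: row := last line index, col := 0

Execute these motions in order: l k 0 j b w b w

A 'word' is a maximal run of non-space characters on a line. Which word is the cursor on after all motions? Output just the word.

Answer: one

Derivation:
After 1 (l): row=0 col=1 char='r'
After 2 (k): row=0 col=1 char='r'
After 3 (0): row=0 col=0 char='t'
After 4 (j): row=1 col=0 char='o'
After 5 (b): row=0 col=5 char='o'
After 6 (w): row=1 col=0 char='o'
After 7 (b): row=0 col=5 char='o'
After 8 (w): row=1 col=0 char='o'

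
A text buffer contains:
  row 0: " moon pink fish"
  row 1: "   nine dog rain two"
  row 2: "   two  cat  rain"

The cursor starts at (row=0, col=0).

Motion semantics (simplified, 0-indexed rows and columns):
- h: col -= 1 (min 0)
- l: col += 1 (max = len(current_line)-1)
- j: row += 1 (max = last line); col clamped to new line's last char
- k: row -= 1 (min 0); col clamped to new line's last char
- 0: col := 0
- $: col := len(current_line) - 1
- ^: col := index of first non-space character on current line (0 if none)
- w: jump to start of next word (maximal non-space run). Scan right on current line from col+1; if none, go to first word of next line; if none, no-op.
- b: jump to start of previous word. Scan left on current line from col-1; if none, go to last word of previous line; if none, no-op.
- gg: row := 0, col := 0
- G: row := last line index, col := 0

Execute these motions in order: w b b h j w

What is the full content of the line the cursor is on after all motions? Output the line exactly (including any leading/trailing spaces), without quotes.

After 1 (w): row=0 col=1 char='m'
After 2 (b): row=0 col=1 char='m'
After 3 (b): row=0 col=1 char='m'
After 4 (h): row=0 col=0 char='_'
After 5 (j): row=1 col=0 char='_'
After 6 (w): row=1 col=3 char='n'

Answer:    nine dog rain two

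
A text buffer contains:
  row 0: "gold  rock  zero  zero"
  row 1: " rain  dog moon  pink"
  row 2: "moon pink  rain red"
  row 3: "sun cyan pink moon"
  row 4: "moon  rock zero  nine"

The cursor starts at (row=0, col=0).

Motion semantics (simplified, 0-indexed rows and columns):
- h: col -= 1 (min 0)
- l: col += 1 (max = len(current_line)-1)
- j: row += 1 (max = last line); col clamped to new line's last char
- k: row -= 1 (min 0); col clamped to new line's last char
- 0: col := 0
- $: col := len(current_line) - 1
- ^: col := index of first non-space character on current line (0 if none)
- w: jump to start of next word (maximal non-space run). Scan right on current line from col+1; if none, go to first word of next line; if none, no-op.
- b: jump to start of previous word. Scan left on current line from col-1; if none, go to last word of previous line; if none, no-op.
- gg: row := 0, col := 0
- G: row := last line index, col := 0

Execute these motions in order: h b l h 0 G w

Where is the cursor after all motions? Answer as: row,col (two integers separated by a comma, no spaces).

After 1 (h): row=0 col=0 char='g'
After 2 (b): row=0 col=0 char='g'
After 3 (l): row=0 col=1 char='o'
After 4 (h): row=0 col=0 char='g'
After 5 (0): row=0 col=0 char='g'
After 6 (G): row=4 col=0 char='m'
After 7 (w): row=4 col=6 char='r'

Answer: 4,6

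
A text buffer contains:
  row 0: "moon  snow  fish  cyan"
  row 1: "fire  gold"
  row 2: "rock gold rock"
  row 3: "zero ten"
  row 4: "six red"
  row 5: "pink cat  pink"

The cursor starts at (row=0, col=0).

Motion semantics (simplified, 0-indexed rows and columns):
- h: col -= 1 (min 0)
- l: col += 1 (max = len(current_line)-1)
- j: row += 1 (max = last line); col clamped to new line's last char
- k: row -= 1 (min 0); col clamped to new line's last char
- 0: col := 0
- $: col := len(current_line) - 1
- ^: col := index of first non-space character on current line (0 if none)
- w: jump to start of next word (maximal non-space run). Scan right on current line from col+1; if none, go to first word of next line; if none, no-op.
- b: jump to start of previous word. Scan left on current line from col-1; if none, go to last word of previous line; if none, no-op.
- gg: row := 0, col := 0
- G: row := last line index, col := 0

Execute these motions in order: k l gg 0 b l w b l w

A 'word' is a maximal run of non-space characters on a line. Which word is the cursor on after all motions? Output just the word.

After 1 (k): row=0 col=0 char='m'
After 2 (l): row=0 col=1 char='o'
After 3 (gg): row=0 col=0 char='m'
After 4 (0): row=0 col=0 char='m'
After 5 (b): row=0 col=0 char='m'
After 6 (l): row=0 col=1 char='o'
After 7 (w): row=0 col=6 char='s'
After 8 (b): row=0 col=0 char='m'
After 9 (l): row=0 col=1 char='o'
After 10 (w): row=0 col=6 char='s'

Answer: snow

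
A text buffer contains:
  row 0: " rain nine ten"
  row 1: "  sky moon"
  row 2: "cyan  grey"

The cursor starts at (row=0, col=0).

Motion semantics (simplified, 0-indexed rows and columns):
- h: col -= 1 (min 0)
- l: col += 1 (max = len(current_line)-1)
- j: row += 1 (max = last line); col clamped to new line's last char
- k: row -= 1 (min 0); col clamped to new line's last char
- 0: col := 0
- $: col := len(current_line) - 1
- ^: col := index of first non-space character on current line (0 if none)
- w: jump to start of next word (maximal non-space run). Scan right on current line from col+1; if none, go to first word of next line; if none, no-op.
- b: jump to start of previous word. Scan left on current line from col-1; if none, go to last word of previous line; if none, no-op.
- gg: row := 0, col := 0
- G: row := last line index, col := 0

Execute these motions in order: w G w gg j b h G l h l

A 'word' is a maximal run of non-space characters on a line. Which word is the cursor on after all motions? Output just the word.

Answer: cyan

Derivation:
After 1 (w): row=0 col=1 char='r'
After 2 (G): row=2 col=0 char='c'
After 3 (w): row=2 col=6 char='g'
After 4 (gg): row=0 col=0 char='_'
After 5 (j): row=1 col=0 char='_'
After 6 (b): row=0 col=11 char='t'
After 7 (h): row=0 col=10 char='_'
After 8 (G): row=2 col=0 char='c'
After 9 (l): row=2 col=1 char='y'
After 10 (h): row=2 col=0 char='c'
After 11 (l): row=2 col=1 char='y'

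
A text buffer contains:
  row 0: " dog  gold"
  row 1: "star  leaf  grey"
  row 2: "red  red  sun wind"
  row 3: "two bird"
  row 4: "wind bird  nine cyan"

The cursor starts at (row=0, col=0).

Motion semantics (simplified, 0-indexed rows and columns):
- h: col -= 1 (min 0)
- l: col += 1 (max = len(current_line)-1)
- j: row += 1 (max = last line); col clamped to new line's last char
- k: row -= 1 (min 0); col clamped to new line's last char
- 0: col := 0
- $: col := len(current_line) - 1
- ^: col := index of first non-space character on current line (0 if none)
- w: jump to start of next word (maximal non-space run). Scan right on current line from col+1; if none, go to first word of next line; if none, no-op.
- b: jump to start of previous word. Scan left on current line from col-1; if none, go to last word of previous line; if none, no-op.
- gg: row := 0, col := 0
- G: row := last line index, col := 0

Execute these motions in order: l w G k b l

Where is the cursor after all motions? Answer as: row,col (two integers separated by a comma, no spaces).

After 1 (l): row=0 col=1 char='d'
After 2 (w): row=0 col=6 char='g'
After 3 (G): row=4 col=0 char='w'
After 4 (k): row=3 col=0 char='t'
After 5 (b): row=2 col=14 char='w'
After 6 (l): row=2 col=15 char='i'

Answer: 2,15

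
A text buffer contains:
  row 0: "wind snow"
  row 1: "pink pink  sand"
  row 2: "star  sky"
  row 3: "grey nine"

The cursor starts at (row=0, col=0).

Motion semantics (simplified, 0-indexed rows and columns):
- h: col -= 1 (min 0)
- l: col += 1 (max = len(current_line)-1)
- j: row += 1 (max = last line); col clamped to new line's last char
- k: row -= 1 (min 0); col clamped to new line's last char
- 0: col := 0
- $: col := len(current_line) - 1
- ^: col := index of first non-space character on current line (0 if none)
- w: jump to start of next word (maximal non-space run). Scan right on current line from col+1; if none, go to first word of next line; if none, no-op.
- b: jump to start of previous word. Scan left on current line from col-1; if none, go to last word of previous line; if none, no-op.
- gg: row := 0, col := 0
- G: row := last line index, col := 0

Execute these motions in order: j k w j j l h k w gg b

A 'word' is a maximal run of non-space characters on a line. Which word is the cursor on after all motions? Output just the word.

After 1 (j): row=1 col=0 char='p'
After 2 (k): row=0 col=0 char='w'
After 3 (w): row=0 col=5 char='s'
After 4 (j): row=1 col=5 char='p'
After 5 (j): row=2 col=5 char='_'
After 6 (l): row=2 col=6 char='s'
After 7 (h): row=2 col=5 char='_'
After 8 (k): row=1 col=5 char='p'
After 9 (w): row=1 col=11 char='s'
After 10 (gg): row=0 col=0 char='w'
After 11 (b): row=0 col=0 char='w'

Answer: wind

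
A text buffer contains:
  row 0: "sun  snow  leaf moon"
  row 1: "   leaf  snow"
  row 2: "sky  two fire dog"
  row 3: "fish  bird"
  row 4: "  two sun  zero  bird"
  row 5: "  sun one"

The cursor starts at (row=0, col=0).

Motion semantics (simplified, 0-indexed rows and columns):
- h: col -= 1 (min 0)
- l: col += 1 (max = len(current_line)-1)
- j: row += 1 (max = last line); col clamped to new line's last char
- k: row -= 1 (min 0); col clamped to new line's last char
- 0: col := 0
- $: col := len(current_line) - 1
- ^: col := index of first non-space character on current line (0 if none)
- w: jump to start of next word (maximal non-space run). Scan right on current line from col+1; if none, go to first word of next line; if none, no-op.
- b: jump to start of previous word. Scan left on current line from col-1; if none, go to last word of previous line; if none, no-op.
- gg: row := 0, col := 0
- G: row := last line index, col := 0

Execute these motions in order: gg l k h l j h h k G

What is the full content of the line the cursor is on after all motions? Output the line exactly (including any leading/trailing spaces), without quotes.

After 1 (gg): row=0 col=0 char='s'
After 2 (l): row=0 col=1 char='u'
After 3 (k): row=0 col=1 char='u'
After 4 (h): row=0 col=0 char='s'
After 5 (l): row=0 col=1 char='u'
After 6 (j): row=1 col=1 char='_'
After 7 (h): row=1 col=0 char='_'
After 8 (h): row=1 col=0 char='_'
After 9 (k): row=0 col=0 char='s'
After 10 (G): row=5 col=0 char='_'

Answer:   sun one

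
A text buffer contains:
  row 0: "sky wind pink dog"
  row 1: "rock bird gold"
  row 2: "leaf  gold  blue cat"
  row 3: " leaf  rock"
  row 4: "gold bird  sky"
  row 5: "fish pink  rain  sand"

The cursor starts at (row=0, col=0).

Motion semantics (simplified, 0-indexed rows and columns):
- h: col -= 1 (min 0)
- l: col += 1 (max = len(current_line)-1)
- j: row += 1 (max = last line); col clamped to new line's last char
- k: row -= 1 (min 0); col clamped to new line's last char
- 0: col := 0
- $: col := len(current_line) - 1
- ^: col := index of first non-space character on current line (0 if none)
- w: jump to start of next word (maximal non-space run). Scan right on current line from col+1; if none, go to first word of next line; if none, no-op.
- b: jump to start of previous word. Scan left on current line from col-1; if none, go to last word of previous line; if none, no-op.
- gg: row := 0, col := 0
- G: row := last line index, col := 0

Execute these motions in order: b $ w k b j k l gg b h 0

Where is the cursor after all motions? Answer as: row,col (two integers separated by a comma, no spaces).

After 1 (b): row=0 col=0 char='s'
After 2 ($): row=0 col=16 char='g'
After 3 (w): row=1 col=0 char='r'
After 4 (k): row=0 col=0 char='s'
After 5 (b): row=0 col=0 char='s'
After 6 (j): row=1 col=0 char='r'
After 7 (k): row=0 col=0 char='s'
After 8 (l): row=0 col=1 char='k'
After 9 (gg): row=0 col=0 char='s'
After 10 (b): row=0 col=0 char='s'
After 11 (h): row=0 col=0 char='s'
After 12 (0): row=0 col=0 char='s'

Answer: 0,0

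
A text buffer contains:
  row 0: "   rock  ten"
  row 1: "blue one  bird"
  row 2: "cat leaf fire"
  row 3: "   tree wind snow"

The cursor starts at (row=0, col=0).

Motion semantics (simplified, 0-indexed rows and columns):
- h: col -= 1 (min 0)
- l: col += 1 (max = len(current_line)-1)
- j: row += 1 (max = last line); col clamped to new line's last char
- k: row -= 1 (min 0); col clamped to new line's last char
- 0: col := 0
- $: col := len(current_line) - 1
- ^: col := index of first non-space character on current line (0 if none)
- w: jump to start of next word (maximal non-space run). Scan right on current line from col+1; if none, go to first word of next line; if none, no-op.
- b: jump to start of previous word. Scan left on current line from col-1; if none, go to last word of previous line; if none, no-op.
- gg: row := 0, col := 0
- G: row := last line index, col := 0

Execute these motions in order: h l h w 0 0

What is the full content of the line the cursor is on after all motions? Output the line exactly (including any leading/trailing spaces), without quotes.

Answer:    rock  ten

Derivation:
After 1 (h): row=0 col=0 char='_'
After 2 (l): row=0 col=1 char='_'
After 3 (h): row=0 col=0 char='_'
After 4 (w): row=0 col=3 char='r'
After 5 (0): row=0 col=0 char='_'
After 6 (0): row=0 col=0 char='_'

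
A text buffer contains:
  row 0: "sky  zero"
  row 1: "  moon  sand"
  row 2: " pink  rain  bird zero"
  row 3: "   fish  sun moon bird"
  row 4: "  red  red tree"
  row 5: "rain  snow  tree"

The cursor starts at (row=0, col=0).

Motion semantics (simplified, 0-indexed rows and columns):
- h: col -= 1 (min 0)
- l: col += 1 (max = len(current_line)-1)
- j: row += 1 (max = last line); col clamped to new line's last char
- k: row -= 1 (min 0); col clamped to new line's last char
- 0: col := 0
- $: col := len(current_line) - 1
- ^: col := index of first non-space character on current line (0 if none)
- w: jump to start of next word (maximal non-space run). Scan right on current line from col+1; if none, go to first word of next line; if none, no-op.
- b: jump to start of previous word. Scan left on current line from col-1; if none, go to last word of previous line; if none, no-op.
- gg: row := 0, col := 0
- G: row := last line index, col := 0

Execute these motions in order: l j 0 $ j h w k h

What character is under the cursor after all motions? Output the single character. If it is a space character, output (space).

Answer: n

Derivation:
After 1 (l): row=0 col=1 char='k'
After 2 (j): row=1 col=1 char='_'
After 3 (0): row=1 col=0 char='_'
After 4 ($): row=1 col=11 char='d'
After 5 (j): row=2 col=11 char='_'
After 6 (h): row=2 col=10 char='n'
After 7 (w): row=2 col=13 char='b'
After 8 (k): row=1 col=11 char='d'
After 9 (h): row=1 col=10 char='n'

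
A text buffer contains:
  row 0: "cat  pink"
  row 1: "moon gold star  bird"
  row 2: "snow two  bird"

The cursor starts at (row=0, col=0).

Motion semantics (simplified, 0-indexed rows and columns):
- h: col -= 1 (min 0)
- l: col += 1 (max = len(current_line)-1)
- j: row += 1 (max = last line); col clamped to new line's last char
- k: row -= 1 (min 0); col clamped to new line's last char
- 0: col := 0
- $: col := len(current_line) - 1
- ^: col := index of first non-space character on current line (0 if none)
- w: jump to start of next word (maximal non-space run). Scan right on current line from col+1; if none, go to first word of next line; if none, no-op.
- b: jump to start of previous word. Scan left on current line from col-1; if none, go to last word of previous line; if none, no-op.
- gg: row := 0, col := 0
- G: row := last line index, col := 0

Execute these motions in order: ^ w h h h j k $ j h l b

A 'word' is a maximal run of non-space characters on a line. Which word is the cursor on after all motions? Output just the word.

Answer: gold

Derivation:
After 1 (^): row=0 col=0 char='c'
After 2 (w): row=0 col=5 char='p'
After 3 (h): row=0 col=4 char='_'
After 4 (h): row=0 col=3 char='_'
After 5 (h): row=0 col=2 char='t'
After 6 (j): row=1 col=2 char='o'
After 7 (k): row=0 col=2 char='t'
After 8 ($): row=0 col=8 char='k'
After 9 (j): row=1 col=8 char='d'
After 10 (h): row=1 col=7 char='l'
After 11 (l): row=1 col=8 char='d'
After 12 (b): row=1 col=5 char='g'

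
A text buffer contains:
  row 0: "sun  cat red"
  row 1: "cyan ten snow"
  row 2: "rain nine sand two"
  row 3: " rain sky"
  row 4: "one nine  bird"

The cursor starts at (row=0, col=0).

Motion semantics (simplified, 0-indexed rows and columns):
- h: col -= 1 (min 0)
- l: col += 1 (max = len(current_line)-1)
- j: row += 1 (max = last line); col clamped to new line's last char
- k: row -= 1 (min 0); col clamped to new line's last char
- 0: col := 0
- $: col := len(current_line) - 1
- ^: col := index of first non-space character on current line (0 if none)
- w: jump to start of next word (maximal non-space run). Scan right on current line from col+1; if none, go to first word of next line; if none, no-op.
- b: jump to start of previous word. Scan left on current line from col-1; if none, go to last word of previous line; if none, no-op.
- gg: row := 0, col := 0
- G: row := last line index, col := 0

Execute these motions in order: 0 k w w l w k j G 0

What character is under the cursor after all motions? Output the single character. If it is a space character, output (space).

Answer: o

Derivation:
After 1 (0): row=0 col=0 char='s'
After 2 (k): row=0 col=0 char='s'
After 3 (w): row=0 col=5 char='c'
After 4 (w): row=0 col=9 char='r'
After 5 (l): row=0 col=10 char='e'
After 6 (w): row=1 col=0 char='c'
After 7 (k): row=0 col=0 char='s'
After 8 (j): row=1 col=0 char='c'
After 9 (G): row=4 col=0 char='o'
After 10 (0): row=4 col=0 char='o'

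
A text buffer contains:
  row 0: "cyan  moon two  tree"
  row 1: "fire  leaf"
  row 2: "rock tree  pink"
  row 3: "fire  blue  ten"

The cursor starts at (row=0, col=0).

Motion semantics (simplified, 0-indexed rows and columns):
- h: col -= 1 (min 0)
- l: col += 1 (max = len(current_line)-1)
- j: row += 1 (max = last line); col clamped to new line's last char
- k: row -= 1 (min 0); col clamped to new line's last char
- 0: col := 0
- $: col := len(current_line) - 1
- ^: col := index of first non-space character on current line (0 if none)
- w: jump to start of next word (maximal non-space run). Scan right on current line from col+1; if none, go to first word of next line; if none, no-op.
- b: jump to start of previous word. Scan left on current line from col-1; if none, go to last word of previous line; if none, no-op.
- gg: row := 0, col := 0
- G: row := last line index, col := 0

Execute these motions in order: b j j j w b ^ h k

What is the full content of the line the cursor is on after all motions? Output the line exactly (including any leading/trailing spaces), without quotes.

After 1 (b): row=0 col=0 char='c'
After 2 (j): row=1 col=0 char='f'
After 3 (j): row=2 col=0 char='r'
After 4 (j): row=3 col=0 char='f'
After 5 (w): row=3 col=6 char='b'
After 6 (b): row=3 col=0 char='f'
After 7 (^): row=3 col=0 char='f'
After 8 (h): row=3 col=0 char='f'
After 9 (k): row=2 col=0 char='r'

Answer: rock tree  pink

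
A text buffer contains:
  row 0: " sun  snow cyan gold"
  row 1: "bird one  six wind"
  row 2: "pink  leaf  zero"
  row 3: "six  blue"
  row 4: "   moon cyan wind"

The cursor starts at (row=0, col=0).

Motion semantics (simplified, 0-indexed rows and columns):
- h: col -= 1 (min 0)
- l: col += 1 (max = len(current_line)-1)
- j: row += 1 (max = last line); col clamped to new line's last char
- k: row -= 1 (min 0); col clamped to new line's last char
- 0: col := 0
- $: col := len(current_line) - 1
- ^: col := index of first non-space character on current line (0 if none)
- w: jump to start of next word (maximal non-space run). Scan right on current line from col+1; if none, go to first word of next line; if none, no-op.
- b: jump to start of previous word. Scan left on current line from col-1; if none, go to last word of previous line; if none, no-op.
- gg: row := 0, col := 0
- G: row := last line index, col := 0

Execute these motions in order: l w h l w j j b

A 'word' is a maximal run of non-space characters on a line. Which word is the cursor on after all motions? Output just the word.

After 1 (l): row=0 col=1 char='s'
After 2 (w): row=0 col=6 char='s'
After 3 (h): row=0 col=5 char='_'
After 4 (l): row=0 col=6 char='s'
After 5 (w): row=0 col=11 char='c'
After 6 (j): row=1 col=11 char='i'
After 7 (j): row=2 col=11 char='_'
After 8 (b): row=2 col=6 char='l'

Answer: leaf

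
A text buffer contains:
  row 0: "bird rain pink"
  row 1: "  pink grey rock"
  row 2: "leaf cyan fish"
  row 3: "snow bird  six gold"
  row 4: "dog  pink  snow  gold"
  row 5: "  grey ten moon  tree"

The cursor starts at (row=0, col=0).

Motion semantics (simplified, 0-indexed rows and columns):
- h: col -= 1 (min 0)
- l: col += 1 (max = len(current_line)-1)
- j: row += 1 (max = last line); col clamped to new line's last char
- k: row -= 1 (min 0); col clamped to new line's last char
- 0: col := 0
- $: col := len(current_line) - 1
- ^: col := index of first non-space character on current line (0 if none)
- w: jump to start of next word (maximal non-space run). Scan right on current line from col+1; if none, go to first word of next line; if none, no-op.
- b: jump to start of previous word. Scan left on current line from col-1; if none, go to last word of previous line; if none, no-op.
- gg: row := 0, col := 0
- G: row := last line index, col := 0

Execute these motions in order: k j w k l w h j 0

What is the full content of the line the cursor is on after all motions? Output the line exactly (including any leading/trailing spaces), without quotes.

Answer:   pink grey rock

Derivation:
After 1 (k): row=0 col=0 char='b'
After 2 (j): row=1 col=0 char='_'
After 3 (w): row=1 col=2 char='p'
After 4 (k): row=0 col=2 char='r'
After 5 (l): row=0 col=3 char='d'
After 6 (w): row=0 col=5 char='r'
After 7 (h): row=0 col=4 char='_'
After 8 (j): row=1 col=4 char='n'
After 9 (0): row=1 col=0 char='_'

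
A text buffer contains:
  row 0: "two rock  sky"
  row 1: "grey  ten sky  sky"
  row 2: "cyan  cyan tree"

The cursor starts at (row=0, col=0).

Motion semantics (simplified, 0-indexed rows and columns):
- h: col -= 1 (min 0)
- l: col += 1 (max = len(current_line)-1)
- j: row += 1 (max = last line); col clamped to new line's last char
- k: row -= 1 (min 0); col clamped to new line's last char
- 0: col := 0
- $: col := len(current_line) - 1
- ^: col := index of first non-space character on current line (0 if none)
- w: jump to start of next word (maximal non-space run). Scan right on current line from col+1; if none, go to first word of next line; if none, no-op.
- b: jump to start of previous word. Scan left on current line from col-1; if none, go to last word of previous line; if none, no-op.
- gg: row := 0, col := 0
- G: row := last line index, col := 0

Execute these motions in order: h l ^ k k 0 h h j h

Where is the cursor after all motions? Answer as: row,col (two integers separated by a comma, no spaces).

Answer: 1,0

Derivation:
After 1 (h): row=0 col=0 char='t'
After 2 (l): row=0 col=1 char='w'
After 3 (^): row=0 col=0 char='t'
After 4 (k): row=0 col=0 char='t'
After 5 (k): row=0 col=0 char='t'
After 6 (0): row=0 col=0 char='t'
After 7 (h): row=0 col=0 char='t'
After 8 (h): row=0 col=0 char='t'
After 9 (j): row=1 col=0 char='g'
After 10 (h): row=1 col=0 char='g'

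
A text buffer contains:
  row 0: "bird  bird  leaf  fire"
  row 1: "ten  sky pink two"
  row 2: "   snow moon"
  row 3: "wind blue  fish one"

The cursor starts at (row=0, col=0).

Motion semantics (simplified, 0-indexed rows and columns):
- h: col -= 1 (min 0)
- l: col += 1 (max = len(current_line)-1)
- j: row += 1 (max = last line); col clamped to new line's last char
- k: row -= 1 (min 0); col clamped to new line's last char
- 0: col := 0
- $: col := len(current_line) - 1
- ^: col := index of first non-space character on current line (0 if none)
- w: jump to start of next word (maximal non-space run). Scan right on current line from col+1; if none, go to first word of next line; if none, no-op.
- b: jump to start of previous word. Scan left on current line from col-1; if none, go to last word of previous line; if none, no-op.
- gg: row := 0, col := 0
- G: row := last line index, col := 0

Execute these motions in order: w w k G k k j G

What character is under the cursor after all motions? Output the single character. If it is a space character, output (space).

After 1 (w): row=0 col=6 char='b'
After 2 (w): row=0 col=12 char='l'
After 3 (k): row=0 col=12 char='l'
After 4 (G): row=3 col=0 char='w'
After 5 (k): row=2 col=0 char='_'
After 6 (k): row=1 col=0 char='t'
After 7 (j): row=2 col=0 char='_'
After 8 (G): row=3 col=0 char='w'

Answer: w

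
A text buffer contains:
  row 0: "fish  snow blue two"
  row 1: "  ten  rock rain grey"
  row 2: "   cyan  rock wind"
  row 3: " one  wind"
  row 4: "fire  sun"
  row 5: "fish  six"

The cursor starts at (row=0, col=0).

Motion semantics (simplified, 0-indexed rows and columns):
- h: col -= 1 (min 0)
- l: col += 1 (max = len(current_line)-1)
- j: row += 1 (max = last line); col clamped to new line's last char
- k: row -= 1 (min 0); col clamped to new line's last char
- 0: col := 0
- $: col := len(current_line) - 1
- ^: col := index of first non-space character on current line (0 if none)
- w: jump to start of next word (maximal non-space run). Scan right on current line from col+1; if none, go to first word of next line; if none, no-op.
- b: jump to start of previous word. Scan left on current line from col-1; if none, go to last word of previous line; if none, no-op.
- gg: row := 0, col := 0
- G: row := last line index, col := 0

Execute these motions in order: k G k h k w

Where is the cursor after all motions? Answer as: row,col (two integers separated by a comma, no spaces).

Answer: 3,1

Derivation:
After 1 (k): row=0 col=0 char='f'
After 2 (G): row=5 col=0 char='f'
After 3 (k): row=4 col=0 char='f'
After 4 (h): row=4 col=0 char='f'
After 5 (k): row=3 col=0 char='_'
After 6 (w): row=3 col=1 char='o'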